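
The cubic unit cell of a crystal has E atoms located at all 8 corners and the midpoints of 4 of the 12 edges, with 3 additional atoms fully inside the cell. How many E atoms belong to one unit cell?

5

Corner atoms are shared by 8 cells (1/8 each), edge atoms by 4 (1/4 each), interior atoms are unshared.
Net atoms = 8 × 1/8 + 4 × 1/4 + 3 = 1 + 1 + 3 = 5.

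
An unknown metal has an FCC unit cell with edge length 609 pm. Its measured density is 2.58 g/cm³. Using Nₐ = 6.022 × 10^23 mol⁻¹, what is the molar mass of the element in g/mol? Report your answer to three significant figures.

An FCC cell has Z = 4 atoms; a = 6.090 × 10^-8 cm.
M = ρ·N_A·a³/Z = 2.58 × 6.022 × 10²³ × 2.259 × 10^-22 / 4 = 87.7 g/mol.

87.7 g/mol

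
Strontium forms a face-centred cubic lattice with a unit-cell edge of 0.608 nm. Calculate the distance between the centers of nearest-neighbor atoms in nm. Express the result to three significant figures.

0.430 nm

In an FCC structure, atoms touch along the face diagonal, so √2·a = 4r; the nearest-neighbor distance equals 2r = 0.7071·a.
d = 0.7071 × 0.608 = 0.430 nm.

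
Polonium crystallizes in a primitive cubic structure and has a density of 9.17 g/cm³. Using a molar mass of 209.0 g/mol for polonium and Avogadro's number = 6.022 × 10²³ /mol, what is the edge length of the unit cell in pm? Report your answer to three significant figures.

With Z = 1 atom per simple cubic cell, a³ = Z·M/(N_A·ρ) = 1 × 209.0 / (6.022 × 10²³ × 9.170 g/cm³) = 3.785 × 10^-23 cm³.
a = (3.785 × 10^-23)^(1/3) = 3.357 × 10^-8 cm = 336 pm.

336 pm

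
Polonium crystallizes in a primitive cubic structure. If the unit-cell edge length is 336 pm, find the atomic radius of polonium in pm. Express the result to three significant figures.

168 pm

In a simple cubic lattice, atoms touch along the cell edge, so a = 2r.
r = a/2 = 336/2 = 168 pm.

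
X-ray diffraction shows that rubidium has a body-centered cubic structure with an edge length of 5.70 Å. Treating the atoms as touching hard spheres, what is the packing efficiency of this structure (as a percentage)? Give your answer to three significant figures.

In a BCC lattice atoms touch along the body diagonal, so √3·a = 4r, so r = 0.4330a = 2.468 Å.
Packing fraction = Z·(4/3)πr³ / a³ = 2 × (4/3)π × (2.468)³ / (5.70)³ = 0.6802 = 68.0%.

68.0%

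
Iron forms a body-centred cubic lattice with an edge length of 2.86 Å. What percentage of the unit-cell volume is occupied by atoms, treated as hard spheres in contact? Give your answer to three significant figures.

In a BCC lattice atoms touch along the body diagonal, so √3·a = 4r, so r = 0.4330a = 1.238 Å.
Packing fraction = Z·(4/3)πr³ / a³ = 2 × (4/3)π × (1.238)³ / (2.86)³ = 0.6802 = 68.0%.

68.0%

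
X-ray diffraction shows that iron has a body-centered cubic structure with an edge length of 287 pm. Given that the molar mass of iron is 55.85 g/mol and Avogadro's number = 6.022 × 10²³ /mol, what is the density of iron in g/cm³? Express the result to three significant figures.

A BCC unit cell contains Z = 2 atoms.
Cell volume: a³ = (287 pm)³ = (2.870 × 10^-8 cm)³ = 2.364 × 10^-23 cm³.
ρ = Z·M/(N_A·a³) = 2 × 55.85 / (6.022 × 10²³ × 2.364 × 10^-23) = 7.846 g/cm³.

7.85 g/cm³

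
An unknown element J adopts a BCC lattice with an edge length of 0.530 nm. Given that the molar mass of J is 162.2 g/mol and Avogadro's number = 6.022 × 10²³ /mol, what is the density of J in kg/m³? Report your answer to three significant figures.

A BCC unit cell contains Z = 2 atoms.
Cell volume: a³ = (0.530 nm)³ = (5.300 × 10^-8 cm)³ = 1.489 × 10^-22 cm³.
ρ = Z·M/(N_A·a³) = 2 × 162.2 / (6.022 × 10²³ × 1.489 × 10^-22) = 3.618 g/cm³ = 3620 kg/m³.

3620 kg/m³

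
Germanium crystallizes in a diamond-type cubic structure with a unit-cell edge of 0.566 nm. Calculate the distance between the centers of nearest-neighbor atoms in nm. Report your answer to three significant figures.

In a diamond cubic structure, nearest neighbors lie along the body diagonal with √3·a = 8r; the nearest-neighbor distance equals 2r = 0.4330·a.
d = 0.4330 × 0.566 = 0.245 nm.

0.245 nm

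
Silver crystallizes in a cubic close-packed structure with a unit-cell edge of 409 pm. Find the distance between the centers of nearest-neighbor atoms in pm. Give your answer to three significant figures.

In an FCC structure, atoms touch along the face diagonal, so √2·a = 4r; the nearest-neighbor distance equals 2r = 0.7071·a.
d = 0.7071 × 409 = 289 pm.

289 pm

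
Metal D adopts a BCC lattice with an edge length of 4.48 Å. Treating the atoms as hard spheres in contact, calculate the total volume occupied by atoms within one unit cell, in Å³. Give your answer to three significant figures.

61.2 Å³

In a BCC lattice atoms touch along the body diagonal, so √3·a = 4r, so r = 0.4330a = 1.940 Å.
V_atoms = Z × (4/3)πr³ = 2 × (4/3)π × (1.940)³ = 61.2 Å³.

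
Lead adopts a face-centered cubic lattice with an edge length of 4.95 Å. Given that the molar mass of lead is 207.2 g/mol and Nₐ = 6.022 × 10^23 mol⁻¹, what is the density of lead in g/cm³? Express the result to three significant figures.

11.3 g/cm³

An FCC unit cell contains Z = 4 atoms.
Cell volume: a³ = (4.95 Å)³ = (4.950 × 10^-8 cm)³ = 1.213 × 10^-22 cm³.
ρ = Z·M/(N_A·a³) = 4 × 207.2 / (6.022 × 10²³ × 1.213 × 10^-22) = 11.35 g/cm³.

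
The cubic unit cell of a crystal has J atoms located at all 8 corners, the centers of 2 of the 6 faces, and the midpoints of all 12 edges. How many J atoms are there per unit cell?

5

Corner atoms are shared by 8 cells (1/8 each), face atoms by 2 (1/2 each), edge atoms by 4 (1/4 each).
Net atoms = 8 × 1/8 + 2 × 1/2 + 12 × 1/4 = 1 + 1 + 3 = 5.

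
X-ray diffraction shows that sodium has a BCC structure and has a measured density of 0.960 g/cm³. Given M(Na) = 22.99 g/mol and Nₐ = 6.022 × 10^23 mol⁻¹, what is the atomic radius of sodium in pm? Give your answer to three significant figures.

186 pm

For a BCC cell (Z = 2), a³ = Z·M/(N_A·ρ) = 2 × 22.99 / (6.022 × 10²³ × 0.9600) = 7.953 × 10^-23 cm³, so a = 4.301 × 10^-8 cm = 430.1 pm.
Atoms touch along the body diagonal, so √3·a = 4r, so r = 0.4330 × a = 186 pm.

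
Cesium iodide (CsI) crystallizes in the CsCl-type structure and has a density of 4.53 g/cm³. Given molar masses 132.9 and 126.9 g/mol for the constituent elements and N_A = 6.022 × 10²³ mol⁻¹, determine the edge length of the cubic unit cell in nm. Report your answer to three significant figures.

0.457 nm

M(CsI) = 259.8 g/mol; Z = 1 formula unit per cell.
a³ = Z·M/(N_A·ρ) = 1 × 259.8 / (6.022 × 10²³ × 4.53) = 9.524 × 10^-23 cm³, so a = 4.567 × 10^-8 cm = 0.457 nm.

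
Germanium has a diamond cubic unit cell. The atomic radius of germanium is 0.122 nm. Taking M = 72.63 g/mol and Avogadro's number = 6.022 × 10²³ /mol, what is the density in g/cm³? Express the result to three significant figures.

In a diamond cubic lattice, nearest neighbors lie along the body diagonal with √3·a = 8r, giving a = 0.5635 nm = 5.635 × 10^-8 cm.
With Z = 8, ρ = Z·M/(N_A·a³) = 8 × 72.63 / (6.022 × 10²³ × 1.789 × 10^-22) = 5.393 g/cm³.

5.39 g/cm³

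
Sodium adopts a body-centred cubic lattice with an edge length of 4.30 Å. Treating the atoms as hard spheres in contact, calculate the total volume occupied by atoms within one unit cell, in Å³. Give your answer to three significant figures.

54.1 Å³

In a BCC lattice atoms touch along the body diagonal, so √3·a = 4r, so r = 0.4330a = 1.862 Å.
V_atoms = Z × (4/3)πr³ = 2 × (4/3)π × (1.862)³ = 54.1 Å³.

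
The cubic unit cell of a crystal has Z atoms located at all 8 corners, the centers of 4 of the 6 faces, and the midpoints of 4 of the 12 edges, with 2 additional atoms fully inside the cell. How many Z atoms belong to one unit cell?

6

Corner atoms are shared by 8 cells (1/8 each), face atoms by 2 (1/2 each), edge atoms by 4 (1/4 each), interior atoms are unshared.
Net atoms = 8 × 1/8 + 4 × 1/2 + 4 × 1/4 + 2 = 1 + 2 + 1 + 2 = 6.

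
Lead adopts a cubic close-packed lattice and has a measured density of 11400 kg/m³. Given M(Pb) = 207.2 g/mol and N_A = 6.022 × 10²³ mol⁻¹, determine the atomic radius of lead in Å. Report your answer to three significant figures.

For an FCC cell (Z = 4), a³ = Z·M/(N_A·ρ) = 4 × 207.2 / (6.022 × 10²³ × 11.40) = 1.207 × 10^-22 cm³, so a = 4.942 × 10^-8 cm = 4.942 Å.
Atoms touch along the face diagonal, so √2·a = 4r, so r = 0.3536 × a = 1.75 Å.

1.75 Å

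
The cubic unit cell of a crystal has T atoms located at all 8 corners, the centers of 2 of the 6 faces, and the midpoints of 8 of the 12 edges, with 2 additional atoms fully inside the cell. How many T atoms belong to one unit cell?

6

Corner atoms are shared by 8 cells (1/8 each), face atoms by 2 (1/2 each), edge atoms by 4 (1/4 each), interior atoms are unshared.
Net atoms = 8 × 1/8 + 2 × 1/2 + 8 × 1/4 + 2 = 1 + 1 + 2 + 2 = 6.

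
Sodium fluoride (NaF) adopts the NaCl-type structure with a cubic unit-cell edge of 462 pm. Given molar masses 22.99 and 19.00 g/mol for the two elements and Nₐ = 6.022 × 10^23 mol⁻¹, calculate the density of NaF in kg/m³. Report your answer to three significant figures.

The NaCl-type structure contains Z = 4 formula units per cell; M(NaF) = 22.99 + 19.00 = 41.99 g/mol.
a³ = (4.620 × 10^-8 cm)³ = 9.861 × 10^-23 cm³.
ρ = 4 × 41.99 / (6.022 × 10²³ × 9.861 × 10^-23) = 2.828 g/cm³ = 2830 kg/m³.

2830 kg/m³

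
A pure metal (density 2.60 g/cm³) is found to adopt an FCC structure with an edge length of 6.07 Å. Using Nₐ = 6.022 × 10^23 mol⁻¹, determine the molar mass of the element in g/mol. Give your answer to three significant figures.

An FCC cell has Z = 4 atoms; a = 6.070 × 10^-8 cm.
M = ρ·N_A·a³/Z = 2.60 × 6.022 × 10²³ × 2.236 × 10^-22 / 4 = 87.5 g/mol.

87.5 g/mol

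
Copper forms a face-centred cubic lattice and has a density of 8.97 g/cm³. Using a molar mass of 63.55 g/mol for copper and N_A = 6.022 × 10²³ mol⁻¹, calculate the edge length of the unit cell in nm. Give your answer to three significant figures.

0.361 nm

With Z = 4 atoms per FCC cell, a³ = Z·M/(N_A·ρ) = 4 × 63.55 / (6.022 × 10²³ × 8.970 g/cm³) = 4.706 × 10^-23 cm³.
a = (4.706 × 10^-23)^(1/3) = 3.610 × 10^-8 cm = 0.361 nm.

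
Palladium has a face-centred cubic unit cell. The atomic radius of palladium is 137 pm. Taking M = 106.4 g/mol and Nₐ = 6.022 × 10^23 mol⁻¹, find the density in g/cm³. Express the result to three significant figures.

12.1 g/cm³

In an FCC lattice, atoms touch along the face diagonal, so √2·a = 4r, giving a = 387.5 pm = 3.875 × 10^-8 cm.
With Z = 4, ρ = Z·M/(N_A·a³) = 4 × 106.4 / (6.022 × 10²³ × 5.818 × 10^-23) = 12.15 g/cm³.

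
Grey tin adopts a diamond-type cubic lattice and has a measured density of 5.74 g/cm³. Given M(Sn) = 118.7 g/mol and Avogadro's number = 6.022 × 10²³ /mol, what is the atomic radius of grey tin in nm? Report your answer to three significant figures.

0.141 nm

For a diamond cubic cell (Z = 8), a³ = Z·M/(N_A·ρ) = 8 × 118.7 / (6.022 × 10²³ × 5.740) = 2.747 × 10^-22 cm³, so a = 6.501 × 10^-8 cm = 0.6501 nm.
Nearest neighbors lie along the body diagonal with √3·a = 8r, so r = 0.2165 × a = 0.141 nm.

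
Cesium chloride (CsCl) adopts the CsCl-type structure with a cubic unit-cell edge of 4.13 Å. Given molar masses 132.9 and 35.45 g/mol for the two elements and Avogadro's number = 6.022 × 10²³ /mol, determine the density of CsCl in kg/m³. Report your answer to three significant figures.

The CsCl-type structure contains Z = 1 formula unit per cell; M(CsCl) = 132.9 + 35.45 = 168.35 g/mol.
a³ = (4.130 × 10^-8 cm)³ = 7.044 × 10^-23 cm³.
ρ = 1 × 168.35 / (6.022 × 10²³ × 7.044 × 10^-23) = 3.968 g/cm³ = 3970 kg/m³.

3970 kg/m³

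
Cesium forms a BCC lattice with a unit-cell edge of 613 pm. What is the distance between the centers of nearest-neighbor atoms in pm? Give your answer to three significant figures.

531 pm

In a BCC structure, atoms touch along the body diagonal, so √3·a = 4r; the nearest-neighbor distance equals 2r = 0.8660·a.
d = 0.8660 × 613 = 531 pm.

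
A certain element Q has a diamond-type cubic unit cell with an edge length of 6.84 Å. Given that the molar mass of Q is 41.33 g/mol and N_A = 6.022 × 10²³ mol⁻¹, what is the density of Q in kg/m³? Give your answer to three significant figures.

1720 kg/m³

A diamond cubic unit cell contains Z = 8 atoms.
Cell volume: a³ = (6.84 Å)³ = (6.840 × 10^-8 cm)³ = 3.200 × 10^-22 cm³.
ρ = Z·M/(N_A·a³) = 8 × 41.33 / (6.022 × 10²³ × 3.200 × 10^-22) = 1.716 g/cm³ = 1720 kg/m³.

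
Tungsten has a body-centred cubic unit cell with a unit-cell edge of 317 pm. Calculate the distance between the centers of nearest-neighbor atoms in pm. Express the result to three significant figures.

275 pm

In a BCC structure, atoms touch along the body diagonal, so √3·a = 4r; the nearest-neighbor distance equals 2r = 0.8660·a.
d = 0.8660 × 317 = 275 pm.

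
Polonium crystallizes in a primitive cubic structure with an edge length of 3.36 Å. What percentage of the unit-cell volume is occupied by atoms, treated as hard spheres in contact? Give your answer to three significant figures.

52.4%

In a simple cubic lattice atoms touch along the cell edge, so a = 2r, so r = 0.5000a = 1.680 Å.
Packing fraction = Z·(4/3)πr³ / a³ = 1 × (4/3)π × (1.680)³ / (3.36)³ = 0.5236 = 52.4%.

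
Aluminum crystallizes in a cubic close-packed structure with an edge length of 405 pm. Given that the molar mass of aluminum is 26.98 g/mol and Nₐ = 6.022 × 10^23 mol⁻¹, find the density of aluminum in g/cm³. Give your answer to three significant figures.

2.70 g/cm³

An FCC unit cell contains Z = 4 atoms.
Cell volume: a³ = (405 pm)³ = (4.050 × 10^-8 cm)³ = 6.643 × 10^-23 cm³.
ρ = Z·M/(N_A·a³) = 4 × 26.98 / (6.022 × 10²³ × 6.643 × 10^-23) = 2.698 g/cm³.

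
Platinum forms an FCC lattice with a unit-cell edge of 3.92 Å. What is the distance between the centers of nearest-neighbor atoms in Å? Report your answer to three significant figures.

2.77 Å

In an FCC structure, atoms touch along the face diagonal, so √2·a = 4r; the nearest-neighbor distance equals 2r = 0.7071·a.
d = 0.7071 × 3.92 = 2.77 Å.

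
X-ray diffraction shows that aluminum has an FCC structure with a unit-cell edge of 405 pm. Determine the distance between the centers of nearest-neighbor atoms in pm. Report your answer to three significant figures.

286 pm

In an FCC structure, atoms touch along the face diagonal, so √2·a = 4r; the nearest-neighbor distance equals 2r = 0.7071·a.
d = 0.7071 × 405 = 286 pm.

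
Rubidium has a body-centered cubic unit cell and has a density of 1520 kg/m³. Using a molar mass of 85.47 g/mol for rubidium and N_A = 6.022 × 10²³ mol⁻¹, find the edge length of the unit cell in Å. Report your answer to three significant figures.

With Z = 2 atoms per BCC cell, a³ = Z·M/(N_A·ρ) = 2 × 85.47 / (6.022 × 10²³ × 1.520 g/cm³) = 1.867 × 10^-22 cm³.
a = (1.867 × 10^-22)^(1/3) = 5.716 × 10^-8 cm = 5.72 Å.

5.72 Å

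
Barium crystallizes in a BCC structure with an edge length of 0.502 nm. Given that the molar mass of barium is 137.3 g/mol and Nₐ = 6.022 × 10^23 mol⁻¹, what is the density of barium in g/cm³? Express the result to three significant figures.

3.60 g/cm³

A BCC unit cell contains Z = 2 atoms.
Cell volume: a³ = (0.502 nm)³ = (5.020 × 10^-8 cm)³ = 1.265 × 10^-22 cm³.
ρ = Z·M/(N_A·a³) = 2 × 137.3 / (6.022 × 10²³ × 1.265 × 10^-22) = 3.605 g/cm³.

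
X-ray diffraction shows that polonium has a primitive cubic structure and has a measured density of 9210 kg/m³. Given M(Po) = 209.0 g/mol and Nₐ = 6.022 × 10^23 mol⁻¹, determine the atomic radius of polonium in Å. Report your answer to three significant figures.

1.68 Å

For a simple cubic cell (Z = 1), a³ = Z·M/(N_A·ρ) = 1 × 209.0 / (6.022 × 10²³ × 9.210) = 3.768 × 10^-23 cm³, so a = 3.353 × 10^-8 cm = 3.353 Å.
Atoms touch along the cell edge, so a = 2r, so r = 0.5000 × a = 1.68 Å.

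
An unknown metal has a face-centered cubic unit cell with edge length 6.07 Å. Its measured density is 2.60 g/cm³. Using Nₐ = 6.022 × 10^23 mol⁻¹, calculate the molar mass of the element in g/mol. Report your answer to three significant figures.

87.5 g/mol

An FCC cell has Z = 4 atoms; a = 6.070 × 10^-8 cm.
M = ρ·N_A·a³/Z = 2.60 × 6.022 × 10²³ × 2.236 × 10^-22 / 4 = 87.5 g/mol.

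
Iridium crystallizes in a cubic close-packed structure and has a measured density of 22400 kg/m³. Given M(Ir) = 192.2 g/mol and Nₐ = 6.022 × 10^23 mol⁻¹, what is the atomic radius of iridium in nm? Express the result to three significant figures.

For an FCC cell (Z = 4), a³ = Z·M/(N_A·ρ) = 4 × 192.2 / (6.022 × 10²³ × 22.40) = 5.699 × 10^-23 cm³, so a = 3.848 × 10^-8 cm = 0.3848 nm.
Atoms touch along the face diagonal, so √2·a = 4r, so r = 0.3536 × a = 0.136 nm.

0.136 nm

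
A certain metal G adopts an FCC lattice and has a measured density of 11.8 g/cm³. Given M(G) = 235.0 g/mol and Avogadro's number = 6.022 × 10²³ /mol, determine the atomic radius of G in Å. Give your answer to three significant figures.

For an FCC cell (Z = 4), a³ = Z·M/(N_A·ρ) = 4 × 235.0 / (6.022 × 10²³ × 11.80) = 1.323 × 10^-22 cm³, so a = 5.095 × 10^-8 cm = 5.095 Å.
Atoms touch along the face diagonal, so √2·a = 4r, so r = 0.3536 × a = 1.80 Å.

1.80 Å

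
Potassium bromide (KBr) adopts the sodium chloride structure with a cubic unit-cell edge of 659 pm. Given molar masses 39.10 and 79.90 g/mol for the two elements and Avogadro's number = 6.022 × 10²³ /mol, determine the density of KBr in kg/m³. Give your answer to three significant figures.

The sodium chloride structure contains Z = 4 formula units per cell; M(KBr) = 39.10 + 79.90 = 119.0 g/mol.
a³ = (6.590 × 10^-8 cm)³ = 2.862 × 10^-22 cm³.
ρ = 4 × 119.0 / (6.022 × 10²³ × 2.862 × 10^-22) = 2.762 g/cm³ = 2760 kg/m³.

2760 kg/m³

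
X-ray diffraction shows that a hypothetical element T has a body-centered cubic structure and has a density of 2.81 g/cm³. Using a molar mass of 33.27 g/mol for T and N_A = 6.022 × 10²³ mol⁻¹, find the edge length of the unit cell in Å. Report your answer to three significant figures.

3.40 Å

With Z = 2 atoms per BCC cell, a³ = Z·M/(N_A·ρ) = 2 × 33.27 / (6.022 × 10²³ × 2.810 g/cm³) = 3.932 × 10^-23 cm³.
a = (3.932 × 10^-23)^(1/3) = 3.401 × 10^-8 cm = 3.40 Å.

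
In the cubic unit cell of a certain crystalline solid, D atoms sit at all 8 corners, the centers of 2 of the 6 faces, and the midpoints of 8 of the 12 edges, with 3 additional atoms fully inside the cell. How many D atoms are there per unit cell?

Corner atoms are shared by 8 cells (1/8 each), face atoms by 2 (1/2 each), edge atoms by 4 (1/4 each), interior atoms are unshared.
Net atoms = 8 × 1/8 + 2 × 1/2 + 8 × 1/4 + 3 = 1 + 1 + 2 + 3 = 7.

7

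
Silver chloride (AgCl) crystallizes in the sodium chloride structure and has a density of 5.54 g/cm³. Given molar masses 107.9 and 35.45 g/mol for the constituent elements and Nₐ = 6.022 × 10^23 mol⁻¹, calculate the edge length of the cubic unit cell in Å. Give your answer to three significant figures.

5.56 Å

M(AgCl) = 143.35 g/mol; Z = 4 formula units per cell.
a³ = Z·M/(N_A·ρ) = 4 × 143.35 / (6.022 × 10²³ × 5.54) = 1.719 × 10^-22 cm³, so a = 5.560 × 10^-8 cm = 5.56 Å.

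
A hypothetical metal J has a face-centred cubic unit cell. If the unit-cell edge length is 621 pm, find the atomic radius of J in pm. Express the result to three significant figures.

220 pm

In an FCC lattice, atoms touch along the face diagonal, so √2·a = 4r.
r = √2·a/4 = 1.4142 × 621 / 4 = 220 pm.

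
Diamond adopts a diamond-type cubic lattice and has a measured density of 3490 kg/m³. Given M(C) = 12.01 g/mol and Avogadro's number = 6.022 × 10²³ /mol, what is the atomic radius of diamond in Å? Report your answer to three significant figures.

For a diamond cubic cell (Z = 8), a³ = Z·M/(N_A·ρ) = 8 × 12.01 / (6.022 × 10²³ × 3.490) = 4.572 × 10^-23 cm³, so a = 3.576 × 10^-8 cm = 3.576 Å.
Nearest neighbors lie along the body diagonal with √3·a = 8r, so r = 0.2165 × a = 0.774 Å.

0.774 Å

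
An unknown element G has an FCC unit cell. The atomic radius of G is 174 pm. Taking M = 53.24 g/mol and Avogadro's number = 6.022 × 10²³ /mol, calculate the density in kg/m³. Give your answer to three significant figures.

2970 kg/m³

In an FCC lattice, atoms touch along the face diagonal, so √2·a = 4r, giving a = 492.1 pm = 4.921 × 10^-8 cm.
With Z = 4, ρ = Z·M/(N_A·a³) = 4 × 53.24 / (6.022 × 10²³ × 1.192 × 10^-22) = 2.967 g/cm³ = 2970 kg/m³.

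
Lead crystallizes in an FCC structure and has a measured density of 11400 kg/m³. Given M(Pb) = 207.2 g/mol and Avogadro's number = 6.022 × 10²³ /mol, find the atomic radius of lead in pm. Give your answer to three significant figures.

For an FCC cell (Z = 4), a³ = Z·M/(N_A·ρ) = 4 × 207.2 / (6.022 × 10²³ × 11.40) = 1.207 × 10^-22 cm³, so a = 4.942 × 10^-8 cm = 494.2 pm.
Atoms touch along the face diagonal, so √2·a = 4r, so r = 0.3536 × a = 175 pm.

175 pm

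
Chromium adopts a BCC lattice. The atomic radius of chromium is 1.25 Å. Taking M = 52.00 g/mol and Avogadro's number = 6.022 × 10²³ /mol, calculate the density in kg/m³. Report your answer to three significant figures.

7180 kg/m³

In a BCC lattice, atoms touch along the body diagonal, so √3·a = 4r, giving a = 2.887 Å = 2.887 × 10^-8 cm.
With Z = 2, ρ = Z·M/(N_A·a³) = 2 × 52.00 / (6.022 × 10²³ × 2.406 × 10^-23) = 7.179 g/cm³ = 7180 kg/m³.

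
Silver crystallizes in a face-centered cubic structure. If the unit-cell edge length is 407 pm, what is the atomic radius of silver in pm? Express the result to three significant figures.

In an FCC lattice, atoms touch along the face diagonal, so √2·a = 4r.
r = √2·a/4 = 1.4142 × 407 / 4 = 144 pm.

144 pm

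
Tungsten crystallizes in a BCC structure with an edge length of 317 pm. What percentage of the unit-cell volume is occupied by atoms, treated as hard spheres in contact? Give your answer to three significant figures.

68.0%

In a BCC lattice atoms touch along the body diagonal, so √3·a = 4r, so r = 0.4330a = 137.3 pm.
Packing fraction = Z·(4/3)πr³ / a³ = 2 × (4/3)π × (137.3)³ / (317)³ = 0.6802 = 68.0%.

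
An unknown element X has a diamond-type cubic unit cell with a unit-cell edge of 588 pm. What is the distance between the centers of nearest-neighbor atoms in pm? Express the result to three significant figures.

255 pm

In a diamond cubic structure, nearest neighbors lie along the body diagonal with √3·a = 8r; the nearest-neighbor distance equals 2r = 0.4330·a.
d = 0.4330 × 588 = 255 pm.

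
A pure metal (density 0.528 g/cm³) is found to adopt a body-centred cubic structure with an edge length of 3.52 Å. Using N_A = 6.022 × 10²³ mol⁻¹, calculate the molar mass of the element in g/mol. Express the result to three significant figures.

6.93 g/mol

A BCC cell has Z = 2 atoms; a = 3.520 × 10^-8 cm.
M = ρ·N_A·a³/Z = 0.528 × 6.022 × 10²³ × 4.361 × 10^-23 / 2 = 6.93 g/mol.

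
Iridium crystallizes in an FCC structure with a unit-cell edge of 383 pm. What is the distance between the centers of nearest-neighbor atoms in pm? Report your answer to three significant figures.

In an FCC structure, atoms touch along the face diagonal, so √2·a = 4r; the nearest-neighbor distance equals 2r = 0.7071·a.
d = 0.7071 × 383 = 271 pm.

271 pm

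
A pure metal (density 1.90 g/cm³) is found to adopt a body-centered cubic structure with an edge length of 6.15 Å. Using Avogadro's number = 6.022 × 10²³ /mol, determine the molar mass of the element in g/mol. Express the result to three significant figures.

A BCC cell has Z = 2 atoms; a = 6.150 × 10^-8 cm.
M = ρ·N_A·a³/Z = 1.90 × 6.022 × 10²³ × 2.326 × 10^-22 / 2 = 133 g/mol.

133 g/mol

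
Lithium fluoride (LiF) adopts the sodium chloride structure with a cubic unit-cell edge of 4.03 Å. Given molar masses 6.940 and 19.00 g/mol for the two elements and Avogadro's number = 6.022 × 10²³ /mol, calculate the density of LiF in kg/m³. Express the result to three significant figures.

The sodium chloride structure contains Z = 4 formula units per cell; M(LiF) = 6.940 + 19.00 = 25.94 g/mol.
a³ = (4.030 × 10^-8 cm)³ = 6.545 × 10^-23 cm³.
ρ = 4 × 25.94 / (6.022 × 10²³ × 6.545 × 10^-23) = 2.633 g/cm³ = 2630 kg/m³.

2630 kg/m³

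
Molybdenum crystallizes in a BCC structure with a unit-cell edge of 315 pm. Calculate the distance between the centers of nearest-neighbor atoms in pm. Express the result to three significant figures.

In a BCC structure, atoms touch along the body diagonal, so √3·a = 4r; the nearest-neighbor distance equals 2r = 0.8660·a.
d = 0.8660 × 315 = 273 pm.

273 pm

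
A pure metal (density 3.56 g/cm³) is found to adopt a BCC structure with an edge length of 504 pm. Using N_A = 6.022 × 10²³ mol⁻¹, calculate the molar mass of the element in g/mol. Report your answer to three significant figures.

137 g/mol

A BCC cell has Z = 2 atoms; a = 5.040 × 10^-8 cm.
M = ρ·N_A·a³/Z = 3.56 × 6.022 × 10²³ × 1.280 × 10^-22 / 2 = 137 g/mol.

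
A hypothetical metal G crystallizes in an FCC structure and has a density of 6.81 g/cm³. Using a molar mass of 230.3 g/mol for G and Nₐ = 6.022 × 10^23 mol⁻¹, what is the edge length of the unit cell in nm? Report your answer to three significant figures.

With Z = 4 atoms per FCC cell, a³ = Z·M/(N_A·ρ) = 4 × 230.3 / (6.022 × 10²³ × 6.810 g/cm³) = 2.246 × 10^-22 cm³.
a = (2.246 × 10^-22)^(1/3) = 6.079 × 10^-8 cm = 0.608 nm.

0.608 nm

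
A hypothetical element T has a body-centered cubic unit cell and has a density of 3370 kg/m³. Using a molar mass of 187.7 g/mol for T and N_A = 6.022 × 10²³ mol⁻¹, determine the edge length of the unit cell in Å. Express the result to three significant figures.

With Z = 2 atoms per BCC cell, a³ = Z·M/(N_A·ρ) = 2 × 187.7 / (6.022 × 10²³ × 3.370 g/cm³) = 1.850 × 10^-22 cm³.
a = (1.850 × 10^-22)^(1/3) = 5.698 × 10^-8 cm = 5.70 Å.

5.70 Å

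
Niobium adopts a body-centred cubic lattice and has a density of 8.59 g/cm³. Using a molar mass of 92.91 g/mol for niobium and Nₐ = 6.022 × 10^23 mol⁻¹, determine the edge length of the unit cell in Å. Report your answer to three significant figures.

3.30 Å

With Z = 2 atoms per BCC cell, a³ = Z·M/(N_A·ρ) = 2 × 92.91 / (6.022 × 10²³ × 8.590 g/cm³) = 3.592 × 10^-23 cm³.
a = (3.592 × 10^-23)^(1/3) = 3.300 × 10^-8 cm = 3.30 Å.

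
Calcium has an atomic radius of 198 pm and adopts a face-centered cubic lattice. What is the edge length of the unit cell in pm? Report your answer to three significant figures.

560 pm

In an FCC lattice, atoms touch along the face diagonal, so √2·a = 4r.
a = 4r/√2 = 4 × 198 / 1.4142 = 560 pm.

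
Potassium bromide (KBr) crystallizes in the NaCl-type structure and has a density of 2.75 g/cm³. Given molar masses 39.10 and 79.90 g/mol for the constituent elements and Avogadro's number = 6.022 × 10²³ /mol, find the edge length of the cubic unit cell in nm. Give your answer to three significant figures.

M(KBr) = 119.0 g/mol; Z = 4 formula units per cell.
a³ = Z·M/(N_A·ρ) = 4 × 119.0 / (6.022 × 10²³ × 2.75) = 2.874 × 10^-22 cm³, so a = 6.600 × 10^-8 cm = 0.660 nm.

0.660 nm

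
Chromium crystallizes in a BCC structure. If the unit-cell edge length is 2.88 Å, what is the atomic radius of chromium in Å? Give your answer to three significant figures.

1.25 Å

In a BCC lattice, atoms touch along the body diagonal, so √3·a = 4r.
r = √3·a/4 = 1.7321 × 2.88 / 4 = 1.25 Å.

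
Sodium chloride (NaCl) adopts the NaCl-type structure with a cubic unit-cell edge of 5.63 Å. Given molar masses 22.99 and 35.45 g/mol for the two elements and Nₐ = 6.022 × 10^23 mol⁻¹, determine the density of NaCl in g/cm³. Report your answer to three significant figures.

The NaCl-type structure contains Z = 4 formula units per cell; M(NaCl) = 22.99 + 35.45 = 58.44 g/mol.
a³ = (5.630 × 10^-8 cm)³ = 1.785 × 10^-22 cm³.
ρ = 4 × 58.44 / (6.022 × 10²³ × 1.785 × 10^-22) = 2.175 g/cm³.

2.18 g/cm³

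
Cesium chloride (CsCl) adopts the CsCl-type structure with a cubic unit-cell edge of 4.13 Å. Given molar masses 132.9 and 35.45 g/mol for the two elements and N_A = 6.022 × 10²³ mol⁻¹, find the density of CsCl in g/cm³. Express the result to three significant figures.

3.97 g/cm³

The CsCl-type structure contains Z = 1 formula unit per cell; M(CsCl) = 132.9 + 35.45 = 168.35 g/mol.
a³ = (4.130 × 10^-8 cm)³ = 7.044 × 10^-23 cm³.
ρ = 1 × 168.35 / (6.022 × 10²³ × 7.044 × 10^-23) = 3.968 g/cm³.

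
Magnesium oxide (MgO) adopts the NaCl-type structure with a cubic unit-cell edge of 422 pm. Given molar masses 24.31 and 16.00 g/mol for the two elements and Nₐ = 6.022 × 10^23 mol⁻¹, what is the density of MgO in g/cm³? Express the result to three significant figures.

3.56 g/cm³

The NaCl-type structure contains Z = 4 formula units per cell; M(MgO) = 24.31 + 16.00 = 40.31 g/mol.
a³ = (4.220 × 10^-8 cm)³ = 7.515 × 10^-23 cm³.
ρ = 4 × 40.31 / (6.022 × 10²³ × 7.515 × 10^-23) = 3.563 g/cm³.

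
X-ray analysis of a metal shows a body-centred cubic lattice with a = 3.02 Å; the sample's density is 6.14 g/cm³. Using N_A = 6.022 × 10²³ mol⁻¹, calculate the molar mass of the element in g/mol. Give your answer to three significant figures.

A BCC cell has Z = 2 atoms; a = 3.020 × 10^-8 cm.
M = ρ·N_A·a³/Z = 6.14 × 6.022 × 10²³ × 2.754 × 10^-23 / 2 = 50.9 g/mol.

50.9 g/mol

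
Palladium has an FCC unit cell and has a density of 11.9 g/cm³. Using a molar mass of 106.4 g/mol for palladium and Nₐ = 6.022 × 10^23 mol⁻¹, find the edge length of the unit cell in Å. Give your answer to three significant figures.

With Z = 4 atoms per FCC cell, a³ = Z·M/(N_A·ρ) = 4 × 106.4 / (6.022 × 10²³ × 11.90 g/cm³) = 5.939 × 10^-23 cm³.
a = (5.939 × 10^-23)^(1/3) = 3.902 × 10^-8 cm = 3.90 Å.

3.90 Å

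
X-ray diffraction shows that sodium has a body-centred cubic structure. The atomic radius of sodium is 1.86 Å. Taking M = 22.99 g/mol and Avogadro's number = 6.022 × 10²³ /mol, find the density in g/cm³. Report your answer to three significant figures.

In a BCC lattice, atoms touch along the body diagonal, so √3·a = 4r, giving a = 4.295 Å = 4.295 × 10^-8 cm.
With Z = 2, ρ = Z·M/(N_A·a³) = 2 × 22.99 / (6.022 × 10²³ × 7.926 × 10^-23) = 0.9634 g/cm³.

0.963 g/cm³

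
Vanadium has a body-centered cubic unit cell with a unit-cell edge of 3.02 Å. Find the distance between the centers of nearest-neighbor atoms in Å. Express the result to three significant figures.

In a BCC structure, atoms touch along the body diagonal, so √3·a = 4r; the nearest-neighbor distance equals 2r = 0.8660·a.
d = 0.8660 × 3.02 = 2.62 Å.

2.62 Å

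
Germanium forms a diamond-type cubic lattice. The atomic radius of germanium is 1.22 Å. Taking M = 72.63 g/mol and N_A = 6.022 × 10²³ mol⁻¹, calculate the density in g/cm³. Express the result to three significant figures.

5.39 g/cm³

In a diamond cubic lattice, nearest neighbors lie along the body diagonal with √3·a = 8r, giving a = 5.635 Å = 5.635 × 10^-8 cm.
With Z = 8, ρ = Z·M/(N_A·a³) = 8 × 72.63 / (6.022 × 10²³ × 1.789 × 10^-22) = 5.393 g/cm³.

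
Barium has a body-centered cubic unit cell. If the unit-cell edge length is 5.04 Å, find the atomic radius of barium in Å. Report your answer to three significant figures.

2.18 Å

In a BCC lattice, atoms touch along the body diagonal, so √3·a = 4r.
r = √3·a/4 = 1.7321 × 5.04 / 4 = 2.18 Å.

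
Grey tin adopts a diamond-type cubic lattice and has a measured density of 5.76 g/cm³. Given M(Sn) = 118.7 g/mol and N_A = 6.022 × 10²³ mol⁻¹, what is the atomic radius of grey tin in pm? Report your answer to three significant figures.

141 pm

For a diamond cubic cell (Z = 8), a³ = Z·M/(N_A·ρ) = 8 × 118.7 / (6.022 × 10²³ × 5.760) = 2.738 × 10^-22 cm³, so a = 6.493 × 10^-8 cm = 649.3 pm.
Nearest neighbors lie along the body diagonal with √3·a = 8r, so r = 0.2165 × a = 141 pm.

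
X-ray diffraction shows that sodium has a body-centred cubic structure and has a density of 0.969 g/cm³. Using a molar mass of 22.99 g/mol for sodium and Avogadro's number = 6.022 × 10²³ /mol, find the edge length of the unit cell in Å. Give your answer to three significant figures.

4.29 Å

With Z = 2 atoms per BCC cell, a³ = Z·M/(N_A·ρ) = 2 × 22.99 / (6.022 × 10²³ × 0.9690 g/cm³) = 7.880 × 10^-23 cm³.
a = (7.880 × 10^-23)^(1/3) = 4.287 × 10^-8 cm = 4.29 Å.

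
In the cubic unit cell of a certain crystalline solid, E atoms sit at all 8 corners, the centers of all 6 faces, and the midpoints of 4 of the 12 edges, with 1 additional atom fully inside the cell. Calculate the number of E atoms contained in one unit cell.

Corner atoms are shared by 8 cells (1/8 each), face atoms by 2 (1/2 each), edge atoms by 4 (1/4 each), interior atoms are unshared.
Net atoms = 8 × 1/8 + 6 × 1/2 + 4 × 1/4 + 1 = 1 + 3 + 1 + 1 = 6.

6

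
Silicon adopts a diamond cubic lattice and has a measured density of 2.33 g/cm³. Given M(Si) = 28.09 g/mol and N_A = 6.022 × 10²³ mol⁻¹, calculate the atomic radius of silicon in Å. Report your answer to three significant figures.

1.18 Å

For a diamond cubic cell (Z = 8), a³ = Z·M/(N_A·ρ) = 8 × 28.09 / (6.022 × 10²³ × 2.330) = 1.602 × 10^-22 cm³, so a = 5.431 × 10^-8 cm = 5.431 Å.
Nearest neighbors lie along the body diagonal with √3·a = 8r, so r = 0.2165 × a = 1.18 Å.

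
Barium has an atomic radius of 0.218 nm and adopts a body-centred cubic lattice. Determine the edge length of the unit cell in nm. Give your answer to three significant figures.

0.503 nm

In a BCC lattice, atoms touch along the body diagonal, so √3·a = 4r.
a = 4r/√3 = 4 × 0.218 / 1.7321 = 0.503 nm.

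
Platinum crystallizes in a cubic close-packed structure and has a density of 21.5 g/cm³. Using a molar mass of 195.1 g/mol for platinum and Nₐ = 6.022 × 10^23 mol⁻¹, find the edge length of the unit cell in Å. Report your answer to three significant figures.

3.92 Å

With Z = 4 atoms per FCC cell, a³ = Z·M/(N_A·ρ) = 4 × 195.1 / (6.022 × 10²³ × 21.50 g/cm³) = 6.028 × 10^-23 cm³.
a = (6.028 × 10^-23)^(1/3) = 3.921 × 10^-8 cm = 3.92 Å.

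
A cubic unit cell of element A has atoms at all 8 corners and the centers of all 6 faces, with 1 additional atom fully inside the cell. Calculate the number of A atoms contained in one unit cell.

5

Corner atoms are shared by 8 cells (1/8 each), face atoms by 2 (1/2 each), interior atoms are unshared.
Net atoms = 8 × 1/8 + 6 × 1/2 + 1 = 1 + 3 + 1 = 5.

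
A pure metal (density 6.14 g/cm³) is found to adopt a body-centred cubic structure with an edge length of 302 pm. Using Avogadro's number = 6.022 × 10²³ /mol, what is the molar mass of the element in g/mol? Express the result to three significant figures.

A BCC cell has Z = 2 atoms; a = 3.020 × 10^-8 cm.
M = ρ·N_A·a³/Z = 6.14 × 6.022 × 10²³ × 2.754 × 10^-23 / 2 = 50.9 g/mol.

50.9 g/mol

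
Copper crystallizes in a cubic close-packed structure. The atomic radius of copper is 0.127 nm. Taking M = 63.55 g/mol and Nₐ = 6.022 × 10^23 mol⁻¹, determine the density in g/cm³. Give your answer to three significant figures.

9.11 g/cm³

In an FCC lattice, atoms touch along the face diagonal, so √2·a = 4r, giving a = 0.3592 nm = 3.592 × 10^-8 cm.
With Z = 4, ρ = Z·M/(N_A·a³) = 4 × 63.55 / (6.022 × 10²³ × 4.635 × 10^-23) = 9.107 g/cm³.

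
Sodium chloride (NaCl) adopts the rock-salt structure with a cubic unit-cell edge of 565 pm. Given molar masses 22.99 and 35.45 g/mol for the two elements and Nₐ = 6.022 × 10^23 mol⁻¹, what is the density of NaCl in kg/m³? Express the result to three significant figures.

2150 kg/m³

The rock-salt structure contains Z = 4 formula units per cell; M(NaCl) = 22.99 + 35.45 = 58.44 g/mol.
a³ = (5.650 × 10^-8 cm)³ = 1.804 × 10^-22 cm³.
ρ = 4 × 58.44 / (6.022 × 10²³ × 1.804 × 10^-22) = 2.152 g/cm³ = 2150 kg/m³.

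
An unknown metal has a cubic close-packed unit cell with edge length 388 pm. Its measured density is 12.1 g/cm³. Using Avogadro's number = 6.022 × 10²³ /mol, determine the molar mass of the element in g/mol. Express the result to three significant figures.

106 g/mol

An FCC cell has Z = 4 atoms; a = 3.880 × 10^-8 cm.
M = ρ·N_A·a³/Z = 12.1 × 6.022 × 10²³ × 5.841 × 10^-23 / 4 = 106 g/mol.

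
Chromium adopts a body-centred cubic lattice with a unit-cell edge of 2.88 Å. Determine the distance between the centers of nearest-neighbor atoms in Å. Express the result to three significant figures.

In a BCC structure, atoms touch along the body diagonal, so √3·a = 4r; the nearest-neighbor distance equals 2r = 0.8660·a.
d = 0.8660 × 2.88 = 2.49 Å.

2.49 Å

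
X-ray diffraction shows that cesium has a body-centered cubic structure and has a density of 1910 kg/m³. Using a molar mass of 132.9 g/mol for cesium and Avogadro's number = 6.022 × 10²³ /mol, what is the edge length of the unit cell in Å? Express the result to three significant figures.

With Z = 2 atoms per BCC cell, a³ = Z·M/(N_A·ρ) = 2 × 132.9 / (6.022 × 10²³ × 1.910 g/cm³) = 2.311 × 10^-22 cm³.
a = (2.311 × 10^-22)^(1/3) = 6.137 × 10^-8 cm = 6.14 Å.

6.14 Å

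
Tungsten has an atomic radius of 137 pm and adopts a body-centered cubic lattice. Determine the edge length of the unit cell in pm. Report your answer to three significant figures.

316 pm

In a BCC lattice, atoms touch along the body diagonal, so √3·a = 4r.
a = 4r/√3 = 4 × 137 / 1.7321 = 316 pm.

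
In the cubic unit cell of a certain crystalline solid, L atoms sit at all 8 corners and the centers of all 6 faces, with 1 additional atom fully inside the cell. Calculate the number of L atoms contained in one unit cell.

5

Corner atoms are shared by 8 cells (1/8 each), face atoms by 2 (1/2 each), interior atoms are unshared.
Net atoms = 8 × 1/8 + 6 × 1/2 + 1 = 1 + 3 + 1 = 5.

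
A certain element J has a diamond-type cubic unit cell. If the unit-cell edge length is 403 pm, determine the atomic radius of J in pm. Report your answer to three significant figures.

87.3 pm

In a diamond cubic lattice, nearest neighbors lie along the body diagonal with √3·a = 8r.
r = √3·a/8 = 1.7321 × 403 / 8 = 87.3 pm.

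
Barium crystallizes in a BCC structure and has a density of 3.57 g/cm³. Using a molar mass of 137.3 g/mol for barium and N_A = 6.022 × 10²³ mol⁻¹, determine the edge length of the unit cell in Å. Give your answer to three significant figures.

5.04 Å

With Z = 2 atoms per BCC cell, a³ = Z·M/(N_A·ρ) = 2 × 137.3 / (6.022 × 10²³ × 3.570 g/cm³) = 1.277 × 10^-22 cm³.
a = (1.277 × 10^-22)^(1/3) = 5.036 × 10^-8 cm = 5.04 Å.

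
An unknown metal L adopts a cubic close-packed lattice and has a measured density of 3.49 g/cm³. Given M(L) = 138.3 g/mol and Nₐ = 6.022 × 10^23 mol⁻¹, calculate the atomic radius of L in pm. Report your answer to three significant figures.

For an FCC cell (Z = 4), a³ = Z·M/(N_A·ρ) = 4 × 138.3 / (6.022 × 10²³ × 3.490) = 2.632 × 10^-22 cm³, so a = 6.409 × 10^-8 cm = 640.9 pm.
Atoms touch along the face diagonal, so √2·a = 4r, so r = 0.3536 × a = 227 pm.

227 pm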